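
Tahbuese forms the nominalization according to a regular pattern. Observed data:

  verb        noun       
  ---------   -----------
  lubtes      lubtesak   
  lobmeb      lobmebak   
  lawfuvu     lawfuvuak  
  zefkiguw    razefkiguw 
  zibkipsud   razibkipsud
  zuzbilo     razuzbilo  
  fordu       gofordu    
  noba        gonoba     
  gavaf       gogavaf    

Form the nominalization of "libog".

lawfuvu and fordu both end in -u yet inflect differently (lawfuvuak, gofordu), so the final letter is not what conditions the rule; the first letter is.
"libog" begins with l-. The stems beginning with l- (lubtes → lubtesak, lobmeb → lobmebak, lawfuvu → lawfuvuak) add -ak.
So libog → libogak.

libogak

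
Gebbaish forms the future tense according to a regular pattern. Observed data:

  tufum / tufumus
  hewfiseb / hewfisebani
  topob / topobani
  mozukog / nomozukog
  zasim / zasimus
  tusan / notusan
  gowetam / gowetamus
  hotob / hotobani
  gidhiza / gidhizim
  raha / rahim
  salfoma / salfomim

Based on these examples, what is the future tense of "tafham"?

tafhamus

salfoma and gowetam both have last vowel 'a' yet inflect differently (salfomim, gowetamus), so the last vowel is not what conditions the rule; the final letter is.
"tafham" ends in -m. The stems ending in -m (gowetam → gowetamus, zasim → zasimus, tufum → tufumus) add -us.
The other patterns: stems ending in -a drop the final letter and add -im; stems ending in -b add -ani; stems ending in -g or -n add the prefix no-.
So tafham → tafhamus.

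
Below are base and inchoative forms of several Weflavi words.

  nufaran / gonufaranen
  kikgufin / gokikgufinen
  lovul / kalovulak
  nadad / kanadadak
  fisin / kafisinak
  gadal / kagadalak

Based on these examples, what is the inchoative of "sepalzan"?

gosepalzanen

nufaran and fisin both end in -n yet inflect differently (gonufaranen, kafisinak), so the final letter is not what conditions the rule; the number of vowels is.
"sepalzan" has 3 vowels. The stems with 3 vowels (nufaran → gonufaranen, kikgufin → gokikgufinen) add go- … -en around the stem.
So sepalzan → gosepalzanen.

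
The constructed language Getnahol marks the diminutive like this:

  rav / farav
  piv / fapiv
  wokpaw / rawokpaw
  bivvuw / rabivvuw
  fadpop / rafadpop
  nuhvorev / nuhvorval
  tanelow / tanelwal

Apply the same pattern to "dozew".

"dozew" has 2 vowels. The stems with 2 vowels (wokpaw → rawokpaw, bivvuw → rabivvuw, fadpop → rafadpop) add the prefix ra-.
So dozew → radozew.

radozew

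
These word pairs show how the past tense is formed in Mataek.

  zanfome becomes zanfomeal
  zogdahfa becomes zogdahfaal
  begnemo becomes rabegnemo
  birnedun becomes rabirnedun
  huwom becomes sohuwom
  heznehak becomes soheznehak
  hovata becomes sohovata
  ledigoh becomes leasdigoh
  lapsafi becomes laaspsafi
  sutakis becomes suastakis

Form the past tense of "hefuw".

sohefuw

zogdahfa and hovata both end in -a yet inflect differently (zogdahfaal, sohovata), so the final letter is not what conditions the rule; the first letter is.
"hefuw" begins with h-. The stems beginning with h- (huwom → sohuwom, heznehak → soheznehak, hovata → sohovata) add the prefix so-.
So hefuw → sohefuw.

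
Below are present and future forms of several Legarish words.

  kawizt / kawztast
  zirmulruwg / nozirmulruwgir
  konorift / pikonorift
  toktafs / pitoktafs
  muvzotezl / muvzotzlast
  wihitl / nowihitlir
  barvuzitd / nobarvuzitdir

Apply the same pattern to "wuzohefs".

wihitl and muvzotezl both end in -l yet inflect differently (nowihitlir, muvzotzlast), so the final letter is not what conditions the rule; the second-to-last letter is.
"wuzohefs" has second-to-last letter 'f'. The stems whose second-to-last letter is 'f' (toktafs → pitoktafs, konorift → pikonorift) add the prefix pi-.
So wuzohefs → piwuzohefs.

piwuzohefs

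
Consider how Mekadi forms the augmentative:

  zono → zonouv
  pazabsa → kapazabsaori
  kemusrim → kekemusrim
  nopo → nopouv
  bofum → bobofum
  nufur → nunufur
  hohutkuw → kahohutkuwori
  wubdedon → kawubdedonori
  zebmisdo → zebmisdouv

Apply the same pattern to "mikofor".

nufur and hohutkuw both have last vowel 'u' yet inflect differently (nunufur, kahohutkuwori), so the last vowel is not what conditions the rule; the final letter is.
"mikofor" ends in -r. The one such stem in the data (nufur → nunufur) repeats the first consonant+vowel as a prefix (as do kemusrim, bofum), so the same rule applies.
The other patterns: stems ending in -o add -uv; stems ending in -a, -n or -w add ka- … -ori around the stem.
So mikofor → mimikofor.

mimikofor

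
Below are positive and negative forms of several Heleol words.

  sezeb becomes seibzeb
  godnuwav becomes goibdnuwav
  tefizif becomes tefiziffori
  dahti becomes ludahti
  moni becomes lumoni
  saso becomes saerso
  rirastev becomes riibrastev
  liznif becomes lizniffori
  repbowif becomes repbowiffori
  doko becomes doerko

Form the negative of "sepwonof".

"sepwonof" ends in -f. The stems ending in -f (repbowif → repbowiffori, liznif → lizniffori, tefizif → tefiziffori) double the final consonant and add -ori.
The other patterns: stems ending in -o insert -er- after the first vowel; stems ending in -i add the prefix lu-; stems ending in -b or -v insert -ib- after the first vowel.
So sepwonof → sepwonoffori.

sepwonoffori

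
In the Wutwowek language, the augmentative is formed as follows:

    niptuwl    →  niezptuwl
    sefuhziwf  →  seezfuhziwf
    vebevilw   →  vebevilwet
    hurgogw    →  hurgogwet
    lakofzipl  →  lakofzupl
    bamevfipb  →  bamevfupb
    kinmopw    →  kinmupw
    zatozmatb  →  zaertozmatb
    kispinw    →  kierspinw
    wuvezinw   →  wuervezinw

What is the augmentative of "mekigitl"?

meerkigitl

"mekigitl" has second-to-last letter 't'. The one such stem in the data (zatozmatb → zaertozmatb) inserts -er- after the first vowel (as do kispinw, wuvezinw), so the same rule applies.
So mekigitl → meerkigitl.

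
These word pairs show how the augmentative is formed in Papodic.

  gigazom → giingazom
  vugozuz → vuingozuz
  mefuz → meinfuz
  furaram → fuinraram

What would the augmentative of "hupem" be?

huinpem

Every pair shown (gigazom → giingazom, vugozuz → vuingozuz, mefuz → meinfuz, …) follows the same rule: insert -in- after the first vowel.
So hupem → huinpem.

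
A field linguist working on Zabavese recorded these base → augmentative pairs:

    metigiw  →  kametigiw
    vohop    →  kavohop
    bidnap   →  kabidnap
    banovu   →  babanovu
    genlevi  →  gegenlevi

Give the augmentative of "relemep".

metigiw and genlevi both have last vowel 'i' yet inflect differently (kametigiw, gegenlevi), so the last vowel is not what conditions the rule; whether the stem ends in a vowel or a consonant is.
"relemep" ends in a consonant. The stems ending in a consonant (metigiw → kametigiw, vohop → kavohop, bidnap → kabidnap) add the prefix ka-.
The other pattern: stems ending in a vowel repeat the first consonant+vowel as a prefix.
So relemep → karelemep.

karelemep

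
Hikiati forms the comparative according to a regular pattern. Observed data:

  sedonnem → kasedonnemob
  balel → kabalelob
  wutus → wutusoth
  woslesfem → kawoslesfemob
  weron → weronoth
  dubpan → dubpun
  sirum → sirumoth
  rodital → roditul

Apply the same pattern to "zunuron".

zunuronoth

dubpan and weron both end in -n yet inflect differently (dubpun, weronoth), so the final letter is not what conditions the rule; the last vowel is.
"zunuron" has last vowel 'o'. The one such stem in the data (weron → weronoth) adds -oth, so the same rule applies.
So zunuron → zunuronoth.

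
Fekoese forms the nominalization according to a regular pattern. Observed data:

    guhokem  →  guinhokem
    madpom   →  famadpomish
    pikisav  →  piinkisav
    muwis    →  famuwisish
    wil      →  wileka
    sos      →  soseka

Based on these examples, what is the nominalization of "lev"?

sos and muwis both end in -s yet inflect differently (soseka, famuwisish), so the final letter is not what conditions the rule; the number of vowels is.
"lev" has 1 vowel. The stems with 1 vowel (wil → wileka, sos → soseka) add -eka.
The other patterns: stems with 2 vowels add fa- … -ish around the stem; stems with 3 vowels insert -in- after the first vowel.
So lev → leveka.

leveka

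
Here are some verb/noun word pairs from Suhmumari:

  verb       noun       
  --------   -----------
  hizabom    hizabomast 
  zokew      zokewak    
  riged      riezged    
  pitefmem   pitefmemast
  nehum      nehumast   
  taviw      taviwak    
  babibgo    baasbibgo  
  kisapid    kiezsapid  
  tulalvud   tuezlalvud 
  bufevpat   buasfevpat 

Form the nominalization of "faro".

zokew and riged both have last vowel 'e' yet inflect differently (zokewak, riezged), so the last vowel is not what conditions the rule; the final letter is.
"faro" ends in -o. The one such stem in the data (babibgo → baasbibgo) inserts -as- after the first vowel (as does bufevpat), so the same rule applies.
So faro → faasro.

faasro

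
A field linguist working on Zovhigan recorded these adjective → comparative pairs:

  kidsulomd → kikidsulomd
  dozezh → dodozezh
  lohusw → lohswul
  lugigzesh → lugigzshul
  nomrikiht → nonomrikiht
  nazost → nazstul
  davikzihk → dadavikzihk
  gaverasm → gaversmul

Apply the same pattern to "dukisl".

lugigzesh and dozezh both end in -h yet inflect differently (lugigzshul, dodozezh), so the final letter is not what conditions the rule; the second-to-last letter is.
"dukisl" has second-to-last letter 's'. The stems whose second-to-last letter is 's' (gaverasm → gaversmul, nazost → nazstul, lohusw → lohswul) delete the last vowel and add -ul.
The other pattern: stems whose second-to-last letter is 'h', 'm' or 'z' repeat the first consonant+vowel as a prefix.
So dukisl → dukslul.

dukslul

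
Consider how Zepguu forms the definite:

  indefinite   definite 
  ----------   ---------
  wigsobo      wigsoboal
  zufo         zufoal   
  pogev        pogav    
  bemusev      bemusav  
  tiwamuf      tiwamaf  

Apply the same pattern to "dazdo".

zufo and pogev both have 2 vowels yet inflect differently (zufoal, pogav), so the number of vowels is not what conditions the rule; whether the stem ends in a vowel or a consonant is.
"dazdo" ends in a vowel. The stems ending in a vowel (wigsobo → wigsoboal, zufo → zufoal) add -al.
So dazdo → dazdoal.

dazdoal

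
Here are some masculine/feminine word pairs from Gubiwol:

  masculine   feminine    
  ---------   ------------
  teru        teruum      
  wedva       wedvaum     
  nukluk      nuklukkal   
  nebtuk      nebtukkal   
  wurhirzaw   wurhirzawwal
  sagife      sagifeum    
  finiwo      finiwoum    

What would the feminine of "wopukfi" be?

wopukfium

nukluk and teru both have last vowel 'u' yet inflect differently (nuklukkal, teruum), so the last vowel is not what conditions the rule; whether the stem ends in a vowel or a consonant is.
"wopukfi" ends in a vowel. The stems ending in a vowel (finiwo → finiwoum, teru → teruum, sagife → sagifeum) add -um.
The other pattern: stems ending in a consonant double the final consonant and add -al.
So wopukfi → wopukfium.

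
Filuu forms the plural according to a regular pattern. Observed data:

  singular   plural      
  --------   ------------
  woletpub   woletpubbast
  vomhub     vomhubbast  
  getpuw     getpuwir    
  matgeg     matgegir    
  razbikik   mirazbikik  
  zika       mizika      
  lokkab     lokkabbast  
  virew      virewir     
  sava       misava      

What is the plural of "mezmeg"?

"mezmeg" ends in -g. The one such stem in the data (matgeg → matgegir) adds -ir, so the same rule applies.
The other patterns: stems ending in -a or -k add the prefix mi-; stems ending in -b double the final consonant and add -ast.
So mezmeg → mezmegir.

mezmegir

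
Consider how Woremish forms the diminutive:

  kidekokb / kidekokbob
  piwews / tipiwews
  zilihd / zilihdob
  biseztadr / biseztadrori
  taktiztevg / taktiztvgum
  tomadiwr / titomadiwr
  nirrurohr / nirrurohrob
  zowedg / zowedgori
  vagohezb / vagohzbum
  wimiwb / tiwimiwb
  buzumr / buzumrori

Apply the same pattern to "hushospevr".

nirrurohr and tomadiwr both end in -r yet inflect differently (nirrurohrob, titomadiwr), so the final letter is not what conditions the rule; the second-to-last letter is.
"hushospevr" has second-to-last letter 'v'. The one such stem in the data (taktiztevg → taktiztvgum) deletes the last vowel and adds -um (as does vagohezb), so the same rule applies.
The other patterns: stems whose second-to-last letter is 'h' or 'k' add -ob; stems whose second-to-last letter is 'w' add the prefix ti-; stems whose second-to-last letter is 'd' or 'm' add -ori.
So hushospevr → hushospvrum.

hushospvrum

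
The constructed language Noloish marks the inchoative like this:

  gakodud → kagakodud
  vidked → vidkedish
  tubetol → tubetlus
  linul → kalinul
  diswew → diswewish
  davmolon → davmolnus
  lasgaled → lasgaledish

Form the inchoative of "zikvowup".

lasgaled and gakodud both end in -d yet inflect differently (lasgaledish, kagakodud), so the final letter is not what conditions the rule; the last vowel is.
"zikvowup" has last vowel 'u'. The stems whose last vowel is 'u' (gakodud → kagakodud, linul → kalinul) add the prefix ka-.
So zikvowup → kazikvowup.

kazikvowup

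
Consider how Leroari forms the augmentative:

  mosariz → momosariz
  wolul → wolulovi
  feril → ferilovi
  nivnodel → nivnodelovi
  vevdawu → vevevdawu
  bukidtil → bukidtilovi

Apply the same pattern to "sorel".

sorelovi

feril and mosariz both have last vowel 'i' yet inflect differently (ferilovi, momosariz), so the last vowel is not what conditions the rule; the final letter is.
"sorel" ends in -l. The stems ending in -l (wolul → wolulovi, feril → ferilovi, bukidtil → bukidtilovi) add -ovi.
The other pattern: stems ending in -u or -z repeat the first consonant+vowel as a prefix.
So sorel → sorelovi.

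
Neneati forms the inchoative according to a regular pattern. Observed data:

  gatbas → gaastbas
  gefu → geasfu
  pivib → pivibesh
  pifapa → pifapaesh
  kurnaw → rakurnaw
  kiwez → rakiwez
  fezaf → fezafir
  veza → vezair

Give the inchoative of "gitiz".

giastiz

pifapa and veza both end in -a yet inflect differently (pifapaesh, vezair), so the final letter is not what conditions the rule; the first letter is.
"gitiz" begins with g-. The stems beginning with g- (gatbas → gaastbas, gefu → geasfu) insert -as- after the first vowel.
The other patterns: stems beginning with p- add -esh; stems beginning with k- add the prefix ra-; stems beginning with f- or v- add -ir.
So gitiz → giastiz.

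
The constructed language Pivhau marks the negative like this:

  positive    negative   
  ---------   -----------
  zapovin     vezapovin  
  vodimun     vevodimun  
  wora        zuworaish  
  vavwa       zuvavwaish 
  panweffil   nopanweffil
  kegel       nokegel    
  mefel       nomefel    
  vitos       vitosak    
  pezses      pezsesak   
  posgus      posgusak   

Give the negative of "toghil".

zapovin and panweffil both have last vowel 'i' yet inflect differently (vezapovin, nopanweffil), so the last vowel is not what conditions the rule; the final letter is.
"toghil" ends in -l. The stems ending in -l (panweffil → nopanweffil, kegel → nokegel, mefel → nomefel) add the prefix no-.
The other patterns: stems ending in -n add the prefix ve-; stems ending in -a add zu- … -ish around the stem; stems ending in -s add -ak.
So toghil → notoghil.

notoghil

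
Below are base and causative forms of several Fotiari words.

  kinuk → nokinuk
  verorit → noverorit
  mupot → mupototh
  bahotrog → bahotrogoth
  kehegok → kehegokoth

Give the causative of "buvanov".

kehegok and kinuk both end in -k yet inflect differently (kehegokoth, nokinuk), so the final letter is not what conditions the rule; the last vowel is.
"buvanov" has last vowel 'o'. The stems whose last vowel is 'o' (kehegok → kehegokoth, bahotrog → bahotrogoth, mupot → mupototh) add -oth.
So buvanov → buvanovoth.

buvanovoth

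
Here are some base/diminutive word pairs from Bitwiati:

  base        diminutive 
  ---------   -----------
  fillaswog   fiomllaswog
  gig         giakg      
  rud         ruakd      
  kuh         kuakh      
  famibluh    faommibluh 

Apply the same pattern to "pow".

famibluh and kuh both end in -h yet inflect differently (faommibluh, kuakh), so the final letter is not what conditions the rule; the number of vowels is.
"pow" has 1 vowel. The stems with 1 vowel (kuh → kuakh, gig → giakg, rud → ruakd) insert -ak- after the first vowel.
The other pattern: stems with 3 vowels insert -om- after the first vowel.
So pow → poakw.

poakw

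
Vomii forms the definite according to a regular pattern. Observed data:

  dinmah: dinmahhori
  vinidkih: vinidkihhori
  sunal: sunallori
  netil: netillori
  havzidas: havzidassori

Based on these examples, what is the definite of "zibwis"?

Every pair shown (dinmah → dinmahhori, vinidkih → vinidkihhori, sunal → sunallori, …) follows the same rule: double the final consonant and add -ori.
So zibwis → zibwissori.

zibwissori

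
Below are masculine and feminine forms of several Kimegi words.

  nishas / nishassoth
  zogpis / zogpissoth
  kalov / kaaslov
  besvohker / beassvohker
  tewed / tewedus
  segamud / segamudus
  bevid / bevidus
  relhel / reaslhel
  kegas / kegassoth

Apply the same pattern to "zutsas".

zogpis and bevid both have last vowel 'i' yet inflect differently (zogpissoth, bevidus), so the last vowel is not what conditions the rule; the final letter is.
"zutsas" ends in -s. The stems ending in -s (kegas → kegassoth, zogpis → zogpissoth, nishas → nishassoth) double the final consonant and add -oth.
The other patterns: stems ending in -d add -us; stems ending in -l, -r or -v insert -as- after the first vowel.
So zutsas → zutsassoth.

zutsassoth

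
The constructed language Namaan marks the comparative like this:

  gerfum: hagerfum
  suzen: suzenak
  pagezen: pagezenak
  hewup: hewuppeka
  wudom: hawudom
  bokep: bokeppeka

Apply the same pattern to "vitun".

bokep and pagezen both have last vowel 'e' yet inflect differently (bokeppeka, pagezenak), so the last vowel is not what conditions the rule; the final letter is.
"vitun" ends in -n. The stems ending in -n (pagezen → pagezenak, suzen → suzenak) add -ak.
The other patterns: stems ending in -p double the final consonant and add -eka; stems ending in -m add the prefix ha-.
So vitun → vitunak.

vitunak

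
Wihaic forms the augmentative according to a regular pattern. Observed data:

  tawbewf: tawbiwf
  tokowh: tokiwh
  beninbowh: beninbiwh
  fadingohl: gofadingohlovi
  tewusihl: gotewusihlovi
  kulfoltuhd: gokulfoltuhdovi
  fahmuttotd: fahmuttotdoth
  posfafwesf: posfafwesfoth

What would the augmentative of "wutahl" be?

kulfoltuhd and fahmuttotd both end in -d yet inflect differently (gokulfoltuhdovi, fahmuttotdoth), so the final letter is not what conditions the rule; the second-to-last letter is.
"wutahl" has second-to-last letter 'h'. The stems whose second-to-last letter is 'h' (fadingohl → gofadingohlovi, tewusihl → gotewusihlovi, kulfoltuhd → gokulfoltuhdovi) add go- … -ovi around the stem.
So wutahl → gowutahlovi.

gowutahlovi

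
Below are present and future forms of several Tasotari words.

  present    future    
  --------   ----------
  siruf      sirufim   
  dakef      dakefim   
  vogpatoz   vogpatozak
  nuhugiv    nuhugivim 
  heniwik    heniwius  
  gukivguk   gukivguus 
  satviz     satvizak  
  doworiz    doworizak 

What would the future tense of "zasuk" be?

"zasuk" ends in -k. The stems ending in -k (heniwik → heniwius, gukivguk → gukivguus) drop the final letter and add -us.
So zasuk → zasuus.

zasuus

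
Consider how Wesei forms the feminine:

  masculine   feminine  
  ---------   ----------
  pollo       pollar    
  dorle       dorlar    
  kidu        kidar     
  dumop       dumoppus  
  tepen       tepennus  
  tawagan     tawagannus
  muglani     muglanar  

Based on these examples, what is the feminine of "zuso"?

zusar

pollo and dumop both have last vowel 'o' yet inflect differently (pollar, dumoppus), so the last vowel is not what conditions the rule; whether the stem ends in a vowel or a consonant is.
"zuso" ends in a vowel. The stems ending in a vowel (dorle → dorlar, pollo → pollar, muglani → muglanar) drop the final letter and add -ar.
So zuso → zusar.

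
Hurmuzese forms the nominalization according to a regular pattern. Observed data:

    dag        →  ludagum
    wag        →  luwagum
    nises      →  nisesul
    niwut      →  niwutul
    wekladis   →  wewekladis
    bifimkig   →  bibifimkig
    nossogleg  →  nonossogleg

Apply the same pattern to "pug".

nises and wekladis both end in -s yet inflect differently (nisesul, wewekladis), so the final letter is not what conditions the rule; the number of vowels is.
"pug" has 1 vowel. The stems with 1 vowel (dag → ludagum, wag → luwagum) add lu- … -um around the stem.
So pug → lupugum.

lupugum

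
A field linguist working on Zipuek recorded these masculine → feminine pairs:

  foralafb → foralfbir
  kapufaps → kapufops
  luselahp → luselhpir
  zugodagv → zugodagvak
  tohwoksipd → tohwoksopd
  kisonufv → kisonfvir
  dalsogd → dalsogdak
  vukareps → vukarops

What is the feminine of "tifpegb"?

tifpegbak

dalsogd and tohwoksipd both end in -d yet inflect differently (dalsogdak, tohwoksopd), so the final letter is not what conditions the rule; the second-to-last letter is.
"tifpegb" has second-to-last letter 'g'. The stems whose second-to-last letter is 'g' (dalsogd → dalsogdak, zugodagv → zugodagvak) add -ak.
The other patterns: stems whose second-to-last letter is 'p' change the last vowel to 'o'; stems whose second-to-last letter is 'f' or 'h' delete the last vowel and add -ir.
So tifpegb → tifpegbak.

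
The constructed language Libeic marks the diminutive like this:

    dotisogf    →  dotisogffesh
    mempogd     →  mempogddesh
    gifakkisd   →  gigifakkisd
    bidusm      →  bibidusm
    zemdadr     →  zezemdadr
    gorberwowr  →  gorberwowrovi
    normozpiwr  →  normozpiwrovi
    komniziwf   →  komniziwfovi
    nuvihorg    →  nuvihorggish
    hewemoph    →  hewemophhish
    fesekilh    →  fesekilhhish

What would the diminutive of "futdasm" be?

fufutdasm

mempogd and gifakkisd both end in -d yet inflect differently (mempogddesh, gigifakkisd), so the final letter is not what conditions the rule; the second-to-last letter is.
"futdasm" has second-to-last letter 's'. The stems whose second-to-last letter is 's' (gifakkisd → gigifakkisd, bidusm → bibidusm) repeat the first consonant+vowel as a prefix.
So futdasm → fufutdasm.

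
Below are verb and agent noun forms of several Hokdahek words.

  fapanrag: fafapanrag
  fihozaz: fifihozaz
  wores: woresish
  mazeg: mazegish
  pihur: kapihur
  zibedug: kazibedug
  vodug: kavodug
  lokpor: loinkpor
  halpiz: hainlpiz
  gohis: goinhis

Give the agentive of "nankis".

nainnkis

fapanrag and mazeg both end in -g yet inflect differently (fafapanrag, mazegish), so the final letter is not what conditions the rule; the last vowel is.
"nankis" has last vowel 'i'. The stems whose last vowel is 'i' (halpiz → hainlpiz, gohis → goinhis) insert -in- after the first vowel.
The other patterns: stems whose last vowel is 'a' repeat the first consonant+vowel as a prefix; stems whose last vowel is 'e' add -ish; stems whose last vowel is 'u' add the prefix ka-.
So nankis → nainnkis.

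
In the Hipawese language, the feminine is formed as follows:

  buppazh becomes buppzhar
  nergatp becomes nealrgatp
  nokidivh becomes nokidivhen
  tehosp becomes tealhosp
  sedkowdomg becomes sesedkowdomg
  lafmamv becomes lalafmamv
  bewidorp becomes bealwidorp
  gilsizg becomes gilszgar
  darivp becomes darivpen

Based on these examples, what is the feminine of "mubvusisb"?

mualbvusisb

"mubvusisb" has second-to-last letter 's'. The one such stem in the data (tehosp → tealhosp) inserts -al- after the first vowel (as do bewidorp, nergatp), so the same rule applies.
The other patterns: stems whose second-to-last letter is 'z' delete the last vowel and add -ar; stems whose second-to-last letter is 'm' repeat the first consonant+vowel as a prefix; stems whose second-to-last letter is 'v' add -en.
So mubvusisb → mualbvusisb.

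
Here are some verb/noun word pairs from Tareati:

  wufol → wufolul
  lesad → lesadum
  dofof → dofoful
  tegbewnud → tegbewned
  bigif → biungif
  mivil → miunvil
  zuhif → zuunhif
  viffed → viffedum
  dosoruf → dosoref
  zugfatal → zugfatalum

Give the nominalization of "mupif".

dofof and bigif both end in -f yet inflect differently (dofoful, biungif), so the final letter is not what conditions the rule; the last vowel is.
"mupif" has last vowel 'i'. The stems whose last vowel is 'i' (bigif → biungif, zuhif → zuunhif, mivil → miunvil) insert -un- after the first vowel.
The other patterns: stems whose last vowel is 'o' add -ul; stems whose last vowel is 'u' change the last vowel to 'e'; stems whose last vowel is 'a' or 'e' add -um.
So mupif → muunpif.

muunpif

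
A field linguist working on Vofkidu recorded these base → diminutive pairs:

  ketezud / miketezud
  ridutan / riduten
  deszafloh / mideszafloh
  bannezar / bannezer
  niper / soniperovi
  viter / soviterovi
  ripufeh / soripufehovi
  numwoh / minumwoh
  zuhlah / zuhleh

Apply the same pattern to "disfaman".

bannezar and niper both end in -r yet inflect differently (bannezer, soniperovi), so the final letter is not what conditions the rule; the last vowel is.
"disfaman" has last vowel 'a'. The stems whose last vowel is 'a' (ridutan → riduten, zuhlah → zuhleh, bannezar → bannezer) change the last vowel to 'e'.
The other patterns: stems whose last vowel is 'e' add so- … -ovi around the stem; stems whose last vowel is 'o' or 'u' add the prefix mi-.
So disfaman → disfamen.

disfamen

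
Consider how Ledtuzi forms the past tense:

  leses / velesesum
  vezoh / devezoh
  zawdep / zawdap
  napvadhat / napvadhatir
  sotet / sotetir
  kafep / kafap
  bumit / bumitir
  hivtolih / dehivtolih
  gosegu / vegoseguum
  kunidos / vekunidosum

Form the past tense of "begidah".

"begidah" ends in -h. The stems ending in -h (vezoh → devezoh, hivtolih → dehivtolih) add the prefix de-.
The other patterns: stems ending in -p change the last vowel to 'a'; stems ending in -t add -ir; stems ending in -s or -u add ve- … -um around the stem.
So begidah → debegidah.

debegidah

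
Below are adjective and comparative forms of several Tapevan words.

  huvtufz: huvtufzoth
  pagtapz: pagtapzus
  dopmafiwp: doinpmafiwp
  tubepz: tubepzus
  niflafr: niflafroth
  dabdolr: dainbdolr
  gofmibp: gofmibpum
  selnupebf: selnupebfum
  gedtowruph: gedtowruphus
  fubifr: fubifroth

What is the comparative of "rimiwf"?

riinmiwf

"rimiwf" has second-to-last letter 'w'. The one such stem in the data (dopmafiwp → doinpmafiwp) inserts -in- after the first vowel (as does dabdolr), so the same rule applies.
The other patterns: stems whose second-to-last letter is 'f' add -oth; stems whose second-to-last letter is 'p' add -us; stems whose second-to-last letter is 'b' add -um.
So rimiwf → riinmiwf.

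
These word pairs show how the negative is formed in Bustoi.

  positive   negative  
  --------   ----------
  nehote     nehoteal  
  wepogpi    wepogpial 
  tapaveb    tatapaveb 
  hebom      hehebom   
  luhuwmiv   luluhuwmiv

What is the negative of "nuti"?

nutial

nehote and tapaveb both have last vowel 'e' yet inflect differently (nehoteal, tatapaveb), so the last vowel is not what conditions the rule; whether the stem ends in a vowel or a consonant is.
"nuti" ends in a vowel. The stems ending in a vowel (nehote → nehoteal, wepogpi → wepogpial) add -al.
The other pattern: stems ending in a consonant repeat the first consonant+vowel as a prefix.
So nuti → nutial.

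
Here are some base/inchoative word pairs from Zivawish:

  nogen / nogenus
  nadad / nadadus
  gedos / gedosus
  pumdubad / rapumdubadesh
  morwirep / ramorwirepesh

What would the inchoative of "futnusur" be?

"futnusur" has 3 vowels. The stems with 3 vowels (pumdubad → rapumdubadesh, morwirep → ramorwirepesh) add ra- … -esh around the stem.
The other pattern: stems with 2 vowels add -us.
So futnusur → rafutnusuresh.

rafutnusuresh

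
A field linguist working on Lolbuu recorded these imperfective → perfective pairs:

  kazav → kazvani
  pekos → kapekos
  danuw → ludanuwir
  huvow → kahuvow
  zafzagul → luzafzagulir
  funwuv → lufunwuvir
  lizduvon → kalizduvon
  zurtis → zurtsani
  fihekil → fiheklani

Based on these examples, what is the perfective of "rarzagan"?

rarzagnani

"rarzagan" has last vowel 'a'. The one such stem in the data (kazav → kazvani) deletes the last vowel and adds -ani (as do fihekil, zurtis), so the same rule applies.
The other patterns: stems whose last vowel is 'o' add the prefix ka-; stems whose last vowel is 'u' add lu- … -ir around the stem.
So rarzagan → rarzagnani.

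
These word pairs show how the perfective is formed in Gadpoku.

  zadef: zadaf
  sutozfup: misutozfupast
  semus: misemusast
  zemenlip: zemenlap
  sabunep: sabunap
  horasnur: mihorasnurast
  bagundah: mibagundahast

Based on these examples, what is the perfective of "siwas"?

misiwasast

sutozfup and sabunep both end in -p yet inflect differently (misutozfupast, sabunap), so the final letter is not what conditions the rule; the last vowel is.
"siwas" has last vowel 'a'. The one such stem in the data (bagundah → mibagundahast) adds mi- … -ast around the stem, so the same rule applies.
The other pattern: stems whose last vowel is 'e' or 'i' change the last vowel to 'a'.
So siwas → misiwasast.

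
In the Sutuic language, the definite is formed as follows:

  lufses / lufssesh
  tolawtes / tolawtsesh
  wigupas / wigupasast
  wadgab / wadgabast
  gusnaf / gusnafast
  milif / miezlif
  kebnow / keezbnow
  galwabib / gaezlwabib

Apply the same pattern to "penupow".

lufses and wigupas both end in -s yet inflect differently (lufssesh, wigupasast), so the final letter is not what conditions the rule; the last vowel is.
"penupow" has last vowel 'o'. The one such stem in the data (kebnow → keezbnow) inserts -ez- after the first vowel (as do milif, galwabib), so the same rule applies.
The other patterns: stems whose last vowel is 'e' delete the last vowel and add -esh; stems whose last vowel is 'a' add -ast.
So penupow → peeznupow.

peeznupow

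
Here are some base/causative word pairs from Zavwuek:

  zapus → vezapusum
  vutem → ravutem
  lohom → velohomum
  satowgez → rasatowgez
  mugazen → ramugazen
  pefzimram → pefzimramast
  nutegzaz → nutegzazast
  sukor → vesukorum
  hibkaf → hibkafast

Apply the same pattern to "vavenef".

ravavenef

nutegzaz and satowgez both end in -z yet inflect differently (nutegzazast, rasatowgez), so the final letter is not what conditions the rule; the last vowel is.
"vavenef" has last vowel 'e'. The stems whose last vowel is 'e' (satowgez → rasatowgez, mugazen → ramugazen, vutem → ravutem) add the prefix ra-.
So vavenef → ravavenef.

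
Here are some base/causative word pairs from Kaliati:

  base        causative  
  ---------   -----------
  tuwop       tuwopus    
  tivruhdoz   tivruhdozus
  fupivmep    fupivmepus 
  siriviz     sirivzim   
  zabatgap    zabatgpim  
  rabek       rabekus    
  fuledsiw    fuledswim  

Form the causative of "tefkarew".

tefkarewus

"tefkarew" has last vowel 'e'. The stems whose last vowel is 'e' (rabek → rabekus, fupivmep → fupivmepus) add -us.
The other pattern: stems whose last vowel is 'a' or 'i' delete the last vowel and add -im.
So tefkarew → tefkarewus.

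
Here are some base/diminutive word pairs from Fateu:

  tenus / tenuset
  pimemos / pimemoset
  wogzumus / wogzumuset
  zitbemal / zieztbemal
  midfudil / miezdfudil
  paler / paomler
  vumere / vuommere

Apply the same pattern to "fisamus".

fisamuset

pimemos and paler both begin with p- yet inflect differently (pimemoset, paomler), so the first letter is not what conditions the rule; the final letter is.
"fisamus" ends in -s. The stems ending in -s (tenus → tenuset, pimemos → pimemoset, wogzumus → wogzumuset) add -et.
So fisamus → fisamuset.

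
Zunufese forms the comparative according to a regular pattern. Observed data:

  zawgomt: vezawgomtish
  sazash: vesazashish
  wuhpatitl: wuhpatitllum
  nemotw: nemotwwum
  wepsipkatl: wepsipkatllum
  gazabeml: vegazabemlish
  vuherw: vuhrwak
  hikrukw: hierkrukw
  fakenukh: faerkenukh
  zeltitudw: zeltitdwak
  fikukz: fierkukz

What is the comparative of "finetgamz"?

vefinetgamzish

hikrukw and zeltitudw both end in -w yet inflect differently (hierkrukw, zeltitdwak), so the final letter is not what conditions the rule; the second-to-last letter is.
"finetgamz" has second-to-last letter 'm'. The stems whose second-to-last letter is 'm' (zawgomt → vezawgomtish, gazabeml → vegazabemlish) add ve- … -ish around the stem.
The other patterns: stems whose second-to-last letter is 'k' insert -er- after the first vowel; stems whose second-to-last letter is 'd' or 'r' delete the last vowel and add -ak; stems whose second-to-last letter is 't' double the final consonant and add -um.
So finetgamz → vefinetgamzish.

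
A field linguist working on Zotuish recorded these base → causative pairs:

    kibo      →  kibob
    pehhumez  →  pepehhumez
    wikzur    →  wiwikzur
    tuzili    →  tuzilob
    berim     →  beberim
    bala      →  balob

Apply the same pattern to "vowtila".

vowtilob

"vowtila" ends in a vowel. The stems ending in a vowel (kibo → kibob, tuzili → tuzilob, bala → balob) drop the final letter and add -ob.
The other pattern: stems ending in a consonant repeat the first consonant+vowel as a prefix.
So vowtila → vowtilob.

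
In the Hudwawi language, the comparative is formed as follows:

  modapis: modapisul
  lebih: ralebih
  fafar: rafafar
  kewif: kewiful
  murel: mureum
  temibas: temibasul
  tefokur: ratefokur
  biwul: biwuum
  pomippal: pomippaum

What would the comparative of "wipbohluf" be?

wipbohluful

temibas and pomippal both have last vowel 'a' yet inflect differently (temibasul, pomippaum), so the last vowel is not what conditions the rule; the final letter is.
"wipbohluf" ends in -f. The one such stem in the data (kewif → kewiful) adds -ul, so the same rule applies.
So wipbohluf → wipbohluful.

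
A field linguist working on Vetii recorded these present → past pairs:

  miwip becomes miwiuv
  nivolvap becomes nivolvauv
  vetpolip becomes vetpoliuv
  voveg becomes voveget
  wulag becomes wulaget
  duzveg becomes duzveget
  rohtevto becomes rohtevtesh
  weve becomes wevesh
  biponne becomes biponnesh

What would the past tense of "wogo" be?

wogesh

nivolvap and wulag both have last vowel 'a' yet inflect differently (nivolvauv, wulaget), so the last vowel is not what conditions the rule; the final letter is.
"wogo" ends in -o. The one such stem in the data (rohtevto → rohtevtesh) drops the final letter and adds -esh (as do weve, biponne), so the same rule applies.
The other patterns: stems ending in -p drop the final letter and add -uv; stems ending in -g add -et.
So wogo → wogesh.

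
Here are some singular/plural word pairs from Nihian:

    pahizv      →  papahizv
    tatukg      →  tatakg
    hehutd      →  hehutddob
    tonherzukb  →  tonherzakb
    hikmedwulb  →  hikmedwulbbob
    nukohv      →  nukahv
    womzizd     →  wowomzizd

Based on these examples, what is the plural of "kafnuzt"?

kakafnuzt

pahizv and nukohv both end in -v yet inflect differently (papahizv, nukahv), so the final letter is not what conditions the rule; the second-to-last letter is.
"kafnuzt" has second-to-last letter 'z'. The stems whose second-to-last letter is 'z' (pahizv → papahizv, womzizd → wowomzizd) repeat the first consonant+vowel as a prefix.
The other patterns: stems whose second-to-last letter is 'h' or 'k' change the last vowel to 'a'; stems whose second-to-last letter is 'l' or 't' double the final consonant and add -ob.
So kafnuzt → kakafnuzt.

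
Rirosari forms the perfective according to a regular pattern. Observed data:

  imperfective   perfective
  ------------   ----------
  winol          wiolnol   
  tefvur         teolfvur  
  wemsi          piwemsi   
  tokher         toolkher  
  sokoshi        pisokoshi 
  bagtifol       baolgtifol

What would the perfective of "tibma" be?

pitibma

wemsi and winol both begin with w- yet inflect differently (piwemsi, wiolnol), so the first letter is not what conditions the rule; whether the stem ends in a vowel or a consonant is.
"tibma" ends in a vowel. The stems ending in a vowel (wemsi → piwemsi, sokoshi → pisokoshi) add the prefix pi-.
The other pattern: stems ending in a consonant insert -ol- after the first vowel.
So tibma → pitibma.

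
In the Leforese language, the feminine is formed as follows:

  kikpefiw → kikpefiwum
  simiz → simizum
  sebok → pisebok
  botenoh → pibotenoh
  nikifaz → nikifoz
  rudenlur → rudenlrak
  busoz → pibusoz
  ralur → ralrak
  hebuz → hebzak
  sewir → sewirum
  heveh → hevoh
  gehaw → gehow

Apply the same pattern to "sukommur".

sukommrak

busoz and hebuz both end in -z yet inflect differently (pibusoz, hebzak), so the final letter is not what conditions the rule; the last vowel is.
"sukommur" has last vowel 'u'. The stems whose last vowel is 'u' (ralur → ralrak, rudenlur → rudenlrak, hebuz → hebzak) delete the last vowel and add -ak.
So sukommur → sukommrak.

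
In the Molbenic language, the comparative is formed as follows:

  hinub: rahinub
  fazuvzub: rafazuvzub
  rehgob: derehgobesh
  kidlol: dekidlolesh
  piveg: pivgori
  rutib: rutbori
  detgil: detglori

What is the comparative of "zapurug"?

hinub and rehgob both end in -b yet inflect differently (rahinub, derehgobesh), so the final letter is not what conditions the rule; the last vowel is.
"zapurug" has last vowel 'u'. The stems whose last vowel is 'u' (hinub → rahinub, fazuvzub → rafazuvzub) add the prefix ra-.
The other patterns: stems whose last vowel is 'o' add de- … -esh around the stem; stems whose last vowel is 'e' or 'i' delete the last vowel and add -ori.
So zapurug → razapurug.

razapurug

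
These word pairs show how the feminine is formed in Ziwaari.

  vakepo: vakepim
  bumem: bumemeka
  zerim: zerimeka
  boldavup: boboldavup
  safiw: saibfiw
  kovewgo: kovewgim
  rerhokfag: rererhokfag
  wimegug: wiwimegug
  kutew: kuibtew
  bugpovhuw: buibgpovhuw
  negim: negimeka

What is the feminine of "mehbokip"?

memehbokip

bumem and kutew both have last vowel 'e' yet inflect differently (bumemeka, kuibtew), so the last vowel is not what conditions the rule; the final letter is.
"mehbokip" ends in -p. The one such stem in the data (boldavup → boboldavup) repeats the first consonant+vowel as a prefix (as do wimegug, rerhokfag), so the same rule applies.
So mehbokip → memehbokip.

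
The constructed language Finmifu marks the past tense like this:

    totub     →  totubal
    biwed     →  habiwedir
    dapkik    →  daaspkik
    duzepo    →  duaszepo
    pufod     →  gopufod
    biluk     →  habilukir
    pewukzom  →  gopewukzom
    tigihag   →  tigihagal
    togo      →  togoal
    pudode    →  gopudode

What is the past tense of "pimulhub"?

gopimulhub

duzepo and togo both end in -o yet inflect differently (duaszepo, togoal), so the final letter is not what conditions the rule; the first letter is.
"pimulhub" begins with p-. The stems beginning with p- (pewukzom → gopewukzom, pudode → gopudode, pufod → gopufod) add the prefix go-.
So pimulhub → gopimulhub.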